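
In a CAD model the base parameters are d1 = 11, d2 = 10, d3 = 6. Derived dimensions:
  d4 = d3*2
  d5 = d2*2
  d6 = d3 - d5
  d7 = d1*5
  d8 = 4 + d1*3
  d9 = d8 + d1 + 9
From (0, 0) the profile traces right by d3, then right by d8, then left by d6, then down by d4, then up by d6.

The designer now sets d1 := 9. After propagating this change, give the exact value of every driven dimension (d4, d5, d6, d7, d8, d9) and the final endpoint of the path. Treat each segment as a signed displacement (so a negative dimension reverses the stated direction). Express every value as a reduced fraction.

d4 = 12
d5 = 20
d6 = -14
d7 = 45
d8 = 31
d9 = 49
endpoint = (51, -26)

Apply edit: d1 := 9
  d4 = d3*2 = 12
  d5 = d2*2 = 20
  d6 = d3 - d5 = -14
  d7 = d1*5 = 45
  d8 = 4 + d1*3 = 31
  d9 = d8 + d1 + 9 = 49
Walk from origin (0, 0):
  seg 1: right by d3 = 6 → (6, 0)
  seg 2: right by d8 = 31 → (37, 0)
  seg 3: left by d6 = -14 → (51, 0)
  seg 4: down by d4 = 12 → (51, -12)
  seg 5: up by d6 = -14 → (51, -26)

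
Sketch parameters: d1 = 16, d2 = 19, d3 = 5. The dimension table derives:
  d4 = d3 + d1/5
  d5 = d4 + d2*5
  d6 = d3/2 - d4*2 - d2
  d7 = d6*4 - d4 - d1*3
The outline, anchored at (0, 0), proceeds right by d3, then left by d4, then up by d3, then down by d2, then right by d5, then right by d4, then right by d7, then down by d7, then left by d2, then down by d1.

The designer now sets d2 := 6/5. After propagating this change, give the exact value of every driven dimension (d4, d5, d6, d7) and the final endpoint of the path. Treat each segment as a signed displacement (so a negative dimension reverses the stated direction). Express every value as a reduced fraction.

Apply edit: d2 := 6/5
  d4 = d3 + d1/5 = 41/5
  d5 = d4 + d2*5 = 71/5
  d6 = d3/2 - d4*2 - d2 = -151/10
  d7 = d6*4 - d4 - d1*3 = -583/5
Walk from origin (0, 0):
  seg 1: right by d3 = 5 → (5, 0)
  seg 2: left by d4 = 41/5 → (-16/5, 0)
  seg 3: up by d3 = 5 → (-16/5, 5)
  seg 4: down by d2 = 6/5 → (-16/5, 19/5)
  seg 5: right by d5 = 71/5 → (11, 19/5)
  seg 6: right by d4 = 41/5 → (96/5, 19/5)
  seg 7: right by d7 = -583/5 → (-487/5, 19/5)
  seg 8: down by d7 = -583/5 → (-487/5, 602/5)
  seg 9: left by d2 = 6/5 → (-493/5, 602/5)
  seg 10: down by d1 = 16 → (-493/5, 522/5)

d4 = 41/5
d5 = 71/5
d6 = -151/10
d7 = -583/5
endpoint = (-493/5, 522/5)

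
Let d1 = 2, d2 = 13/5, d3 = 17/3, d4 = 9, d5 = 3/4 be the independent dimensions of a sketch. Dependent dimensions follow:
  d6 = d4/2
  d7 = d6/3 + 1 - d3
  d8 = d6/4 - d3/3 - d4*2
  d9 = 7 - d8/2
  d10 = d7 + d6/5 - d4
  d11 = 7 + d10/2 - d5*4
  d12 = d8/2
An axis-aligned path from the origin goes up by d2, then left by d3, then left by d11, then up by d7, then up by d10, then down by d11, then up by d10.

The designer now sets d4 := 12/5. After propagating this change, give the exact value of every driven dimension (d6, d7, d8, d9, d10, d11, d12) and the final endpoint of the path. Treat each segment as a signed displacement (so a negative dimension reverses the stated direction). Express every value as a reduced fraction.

Apply edit: d4 := 12/5
  d6 = d4/2 = 6/5
  d7 = d6/3 + 1 - d3 = -64/15
  d8 = d6/4 - d3/3 - d4*2 = -115/18
  d9 = 7 - d8/2 = 367/36
  d10 = d7 + d6/5 - d4 = -482/75
  d11 = 7 + d10/2 - d5*4 = 59/75
  d12 = d8/2 = -115/36
Walk from origin (0, 0):
  seg 1: up by d2 = 13/5 → (0, 13/5)
  seg 2: left by d3 = 17/3 → (-17/3, 13/5)
  seg 3: left by d11 = 59/75 → (-484/75, 13/5)
  seg 4: up by d7 = -64/15 → (-484/75, -5/3)
  seg 5: up by d10 = -482/75 → (-484/75, -607/75)
  seg 6: down by d11 = 59/75 → (-484/75, -222/25)
  seg 7: up by d10 = -482/75 → (-484/75, -1148/75)

d6 = 6/5
d7 = -64/15
d8 = -115/18
d9 = 367/36
d10 = -482/75
d11 = 59/75
d12 = -115/36
endpoint = (-484/75, -1148/75)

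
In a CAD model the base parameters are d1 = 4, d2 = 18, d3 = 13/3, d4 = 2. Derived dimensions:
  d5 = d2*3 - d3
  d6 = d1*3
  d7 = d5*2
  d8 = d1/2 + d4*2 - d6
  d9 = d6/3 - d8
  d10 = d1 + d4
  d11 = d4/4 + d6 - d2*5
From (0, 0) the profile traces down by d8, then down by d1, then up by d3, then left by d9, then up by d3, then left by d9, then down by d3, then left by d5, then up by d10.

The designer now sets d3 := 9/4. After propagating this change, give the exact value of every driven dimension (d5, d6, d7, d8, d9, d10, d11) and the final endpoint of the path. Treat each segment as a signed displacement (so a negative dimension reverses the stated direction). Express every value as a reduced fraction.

Apply edit: d3 := 9/4
  d5 = d2*3 - d3 = 207/4
  d6 = d1*3 = 12
  d7 = d5*2 = 207/2
  d8 = d1/2 + d4*2 - d6 = -6
  d9 = d6/3 - d8 = 10
  d10 = d1 + d4 = 6
  d11 = d4/4 + d6 - d2*5 = -155/2
Walk from origin (0, 0):
  seg 1: down by d8 = -6 → (0, 6)
  seg 2: down by d1 = 4 → (0, 2)
  seg 3: up by d3 = 9/4 → (0, 17/4)
  seg 4: left by d9 = 10 → (-10, 17/4)
  seg 5: up by d3 = 9/4 → (-10, 13/2)
  seg 6: left by d9 = 10 → (-20, 13/2)
  seg 7: down by d3 = 9/4 → (-20, 17/4)
  seg 8: left by d5 = 207/4 → (-287/4, 17/4)
  seg 9: up by d10 = 6 → (-287/4, 41/4)

d5 = 207/4
d6 = 12
d7 = 207/2
d8 = -6
d9 = 10
d10 = 6
d11 = -155/2
endpoint = (-287/4, 41/4)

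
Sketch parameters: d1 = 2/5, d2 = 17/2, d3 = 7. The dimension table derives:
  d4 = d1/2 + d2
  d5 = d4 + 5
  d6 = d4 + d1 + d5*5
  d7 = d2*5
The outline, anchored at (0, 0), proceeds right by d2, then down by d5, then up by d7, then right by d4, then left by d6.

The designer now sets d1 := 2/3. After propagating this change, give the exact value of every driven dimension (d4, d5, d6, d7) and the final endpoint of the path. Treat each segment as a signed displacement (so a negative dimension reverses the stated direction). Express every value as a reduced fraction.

Apply edit: d1 := 2/3
  d4 = d1/2 + d2 = 53/6
  d5 = d4 + 5 = 83/6
  d6 = d4 + d1 + d5*5 = 236/3
  d7 = d2*5 = 85/2
Walk from origin (0, 0):
  seg 1: right by d2 = 17/2 → (17/2, 0)
  seg 2: down by d5 = 83/6 → (17/2, -83/6)
  seg 3: up by d7 = 85/2 → (17/2, 86/3)
  seg 4: right by d4 = 53/6 → (52/3, 86/3)
  seg 5: left by d6 = 236/3 → (-184/3, 86/3)

d4 = 53/6
d5 = 83/6
d6 = 236/3
d7 = 85/2
endpoint = (-184/3, 86/3)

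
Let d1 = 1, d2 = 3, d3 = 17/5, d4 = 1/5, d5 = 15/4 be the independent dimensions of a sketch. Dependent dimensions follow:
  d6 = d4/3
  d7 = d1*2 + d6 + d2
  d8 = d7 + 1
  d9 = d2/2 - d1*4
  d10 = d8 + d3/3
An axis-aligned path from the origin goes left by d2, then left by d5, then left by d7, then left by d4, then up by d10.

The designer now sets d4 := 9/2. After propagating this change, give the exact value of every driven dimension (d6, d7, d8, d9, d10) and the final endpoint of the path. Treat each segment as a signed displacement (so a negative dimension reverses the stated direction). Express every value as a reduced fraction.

d6 = 3/2
d7 = 13/2
d8 = 15/2
d9 = -5/2
d10 = 259/30
endpoint = (-71/4, 259/30)

Apply edit: d4 := 9/2
  d6 = d4/3 = 3/2
  d7 = d1*2 + d6 + d2 = 13/2
  d8 = d7 + 1 = 15/2
  d9 = d2/2 - d1*4 = -5/2
  d10 = d8 + d3/3 = 259/30
Walk from origin (0, 0):
  seg 1: left by d2 = 3 → (-3, 0)
  seg 2: left by d5 = 15/4 → (-27/4, 0)
  seg 3: left by d7 = 13/2 → (-53/4, 0)
  seg 4: left by d4 = 9/2 → (-71/4, 0)
  seg 5: up by d10 = 259/30 → (-71/4, 259/30)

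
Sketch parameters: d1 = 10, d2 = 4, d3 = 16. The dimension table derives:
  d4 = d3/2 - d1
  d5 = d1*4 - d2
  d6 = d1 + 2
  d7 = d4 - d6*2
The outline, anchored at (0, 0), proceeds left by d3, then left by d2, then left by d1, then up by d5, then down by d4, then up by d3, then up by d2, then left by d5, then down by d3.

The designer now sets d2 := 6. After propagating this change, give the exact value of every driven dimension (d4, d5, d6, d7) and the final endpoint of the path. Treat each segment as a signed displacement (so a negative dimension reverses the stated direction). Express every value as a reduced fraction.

Apply edit: d2 := 6
  d4 = d3/2 - d1 = -2
  d5 = d1*4 - d2 = 34
  d6 = d1 + 2 = 12
  d7 = d4 - d6*2 = -26
Walk from origin (0, 0):
  seg 1: left by d3 = 16 → (-16, 0)
  seg 2: left by d2 = 6 → (-22, 0)
  seg 3: left by d1 = 10 → (-32, 0)
  seg 4: up by d5 = 34 → (-32, 34)
  seg 5: down by d4 = -2 → (-32, 36)
  seg 6: up by d3 = 16 → (-32, 52)
  seg 7: up by d2 = 6 → (-32, 58)
  seg 8: left by d5 = 34 → (-66, 58)
  seg 9: down by d3 = 16 → (-66, 42)

d4 = -2
d5 = 34
d6 = 12
d7 = -26
endpoint = (-66, 42)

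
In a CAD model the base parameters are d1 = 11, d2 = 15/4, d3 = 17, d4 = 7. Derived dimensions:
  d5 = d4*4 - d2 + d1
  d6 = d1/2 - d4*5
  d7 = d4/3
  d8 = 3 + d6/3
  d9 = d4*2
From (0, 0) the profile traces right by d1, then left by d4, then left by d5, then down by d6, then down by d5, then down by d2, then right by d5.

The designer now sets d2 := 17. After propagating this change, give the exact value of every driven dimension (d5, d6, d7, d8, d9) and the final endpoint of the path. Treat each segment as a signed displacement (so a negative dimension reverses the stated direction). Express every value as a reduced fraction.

d5 = 22
d6 = -59/2
d7 = 7/3
d8 = -41/6
d9 = 14
endpoint = (4, -19/2)

Apply edit: d2 := 17
  d5 = d4*4 - d2 + d1 = 22
  d6 = d1/2 - d4*5 = -59/2
  d7 = d4/3 = 7/3
  d8 = 3 + d6/3 = -41/6
  d9 = d4*2 = 14
Walk from origin (0, 0):
  seg 1: right by d1 = 11 → (11, 0)
  seg 2: left by d4 = 7 → (4, 0)
  seg 3: left by d5 = 22 → (-18, 0)
  seg 4: down by d6 = -59/2 → (-18, 59/2)
  seg 5: down by d5 = 22 → (-18, 15/2)
  seg 6: down by d2 = 17 → (-18, -19/2)
  seg 7: right by d5 = 22 → (4, -19/2)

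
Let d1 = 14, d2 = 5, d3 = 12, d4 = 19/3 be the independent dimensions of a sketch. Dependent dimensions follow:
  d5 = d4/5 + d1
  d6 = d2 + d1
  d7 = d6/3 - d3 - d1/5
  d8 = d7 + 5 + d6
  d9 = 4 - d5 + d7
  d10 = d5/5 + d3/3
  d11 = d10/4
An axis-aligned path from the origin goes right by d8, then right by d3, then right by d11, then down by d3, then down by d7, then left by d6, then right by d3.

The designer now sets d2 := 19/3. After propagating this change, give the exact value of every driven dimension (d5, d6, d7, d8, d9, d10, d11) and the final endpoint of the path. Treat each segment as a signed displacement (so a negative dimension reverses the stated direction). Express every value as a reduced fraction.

Apply edit: d2 := 19/3
  d5 = d4/5 + d1 = 229/15
  d6 = d2 + d1 = 61/3
  d7 = d6/3 - d3 - d1/5 = -361/45
  d8 = d7 + 5 + d6 = 779/45
  d9 = 4 - d5 + d7 = -868/45
  d10 = d5/5 + d3/3 = 529/75
  d11 = d10/4 = 529/300
Walk from origin (0, 0):
  seg 1: right by d8 = 779/45 → (779/45, 0)
  seg 2: right by d3 = 12 → (1319/45, 0)
  seg 3: right by d11 = 529/300 → (27967/900, 0)
  seg 4: down by d3 = 12 → (27967/900, -12)
  seg 5: down by d7 = -361/45 → (27967/900, -179/45)
  seg 6: left by d6 = 61/3 → (9667/900, -179/45)
  seg 7: right by d3 = 12 → (20467/900, -179/45)

d5 = 229/15
d6 = 61/3
d7 = -361/45
d8 = 779/45
d9 = -868/45
d10 = 529/75
d11 = 529/300
endpoint = (20467/900, -179/45)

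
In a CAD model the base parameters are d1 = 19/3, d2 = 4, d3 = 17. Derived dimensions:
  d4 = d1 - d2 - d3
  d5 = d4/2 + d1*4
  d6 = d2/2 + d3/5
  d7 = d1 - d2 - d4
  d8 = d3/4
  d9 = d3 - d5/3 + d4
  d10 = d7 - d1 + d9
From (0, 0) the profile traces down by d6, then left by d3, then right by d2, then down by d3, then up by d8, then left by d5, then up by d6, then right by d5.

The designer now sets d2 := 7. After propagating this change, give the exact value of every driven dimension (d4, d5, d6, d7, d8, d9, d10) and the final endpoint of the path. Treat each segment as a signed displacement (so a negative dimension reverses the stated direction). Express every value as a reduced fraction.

d4 = -53/3
d5 = 33/2
d6 = 69/10
d7 = 17
d8 = 17/4
d9 = -37/6
d10 = 9/2
endpoint = (-10, -51/4)

Apply edit: d2 := 7
  d4 = d1 - d2 - d3 = -53/3
  d5 = d4/2 + d1*4 = 33/2
  d6 = d2/2 + d3/5 = 69/10
  d7 = d1 - d2 - d4 = 17
  d8 = d3/4 = 17/4
  d9 = d3 - d5/3 + d4 = -37/6
  d10 = d7 - d1 + d9 = 9/2
Walk from origin (0, 0):
  seg 1: down by d6 = 69/10 → (0, -69/10)
  seg 2: left by d3 = 17 → (-17, -69/10)
  seg 3: right by d2 = 7 → (-10, -69/10)
  seg 4: down by d3 = 17 → (-10, -239/10)
  seg 5: up by d8 = 17/4 → (-10, -393/20)
  seg 6: left by d5 = 33/2 → (-53/2, -393/20)
  seg 7: up by d6 = 69/10 → (-53/2, -51/4)
  seg 8: right by d5 = 33/2 → (-10, -51/4)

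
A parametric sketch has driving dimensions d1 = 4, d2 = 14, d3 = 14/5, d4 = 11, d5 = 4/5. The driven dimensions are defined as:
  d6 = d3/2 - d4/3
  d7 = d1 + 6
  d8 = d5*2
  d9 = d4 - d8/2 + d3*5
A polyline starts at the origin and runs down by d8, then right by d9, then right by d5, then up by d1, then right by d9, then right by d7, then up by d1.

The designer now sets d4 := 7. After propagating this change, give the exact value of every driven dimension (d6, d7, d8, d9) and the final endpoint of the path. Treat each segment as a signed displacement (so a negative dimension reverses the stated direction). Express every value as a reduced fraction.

Apply edit: d4 := 7
  d6 = d3/2 - d4/3 = -14/15
  d7 = d1 + 6 = 10
  d8 = d5*2 = 8/5
  d9 = d4 - d8/2 + d3*5 = 101/5
Walk from origin (0, 0):
  seg 1: down by d8 = 8/5 → (0, -8/5)
  seg 2: right by d9 = 101/5 → (101/5, -8/5)
  seg 3: right by d5 = 4/5 → (21, -8/5)
  seg 4: up by d1 = 4 → (21, 12/5)
  seg 5: right by d9 = 101/5 → (206/5, 12/5)
  seg 6: right by d7 = 10 → (256/5, 12/5)
  seg 7: up by d1 = 4 → (256/5, 32/5)

d6 = -14/15
d7 = 10
d8 = 8/5
d9 = 101/5
endpoint = (256/5, 32/5)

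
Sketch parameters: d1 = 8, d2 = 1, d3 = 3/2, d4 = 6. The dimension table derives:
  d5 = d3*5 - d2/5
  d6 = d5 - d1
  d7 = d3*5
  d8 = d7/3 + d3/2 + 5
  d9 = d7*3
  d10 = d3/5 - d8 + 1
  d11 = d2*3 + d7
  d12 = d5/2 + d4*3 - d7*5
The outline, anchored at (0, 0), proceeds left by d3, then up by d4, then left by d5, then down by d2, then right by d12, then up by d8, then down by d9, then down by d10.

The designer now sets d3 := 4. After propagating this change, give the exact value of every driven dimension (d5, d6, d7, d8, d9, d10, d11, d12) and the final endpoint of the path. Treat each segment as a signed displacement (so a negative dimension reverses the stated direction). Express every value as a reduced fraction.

Apply edit: d3 := 4
  d5 = d3*5 - d2/5 = 99/5
  d6 = d5 - d1 = 59/5
  d7 = d3*5 = 20
  d8 = d7/3 + d3/2 + 5 = 41/3
  d9 = d7*3 = 60
  d10 = d3/5 - d8 + 1 = -178/15
  d11 = d2*3 + d7 = 23
  d12 = d5/2 + d4*3 - d7*5 = -721/10
Walk from origin (0, 0):
  seg 1: left by d3 = 4 → (-4, 0)
  seg 2: up by d4 = 6 → (-4, 6)
  seg 3: left by d5 = 99/5 → (-119/5, 6)
  seg 4: down by d2 = 1 → (-119/5, 5)
  seg 5: right by d12 = -721/10 → (-959/10, 5)
  seg 6: up by d8 = 41/3 → (-959/10, 56/3)
  seg 7: down by d9 = 60 → (-959/10, -124/3)
  seg 8: down by d10 = -178/15 → (-959/10, -442/15)

d5 = 99/5
d6 = 59/5
d7 = 20
d8 = 41/3
d9 = 60
d10 = -178/15
d11 = 23
d12 = -721/10
endpoint = (-959/10, -442/15)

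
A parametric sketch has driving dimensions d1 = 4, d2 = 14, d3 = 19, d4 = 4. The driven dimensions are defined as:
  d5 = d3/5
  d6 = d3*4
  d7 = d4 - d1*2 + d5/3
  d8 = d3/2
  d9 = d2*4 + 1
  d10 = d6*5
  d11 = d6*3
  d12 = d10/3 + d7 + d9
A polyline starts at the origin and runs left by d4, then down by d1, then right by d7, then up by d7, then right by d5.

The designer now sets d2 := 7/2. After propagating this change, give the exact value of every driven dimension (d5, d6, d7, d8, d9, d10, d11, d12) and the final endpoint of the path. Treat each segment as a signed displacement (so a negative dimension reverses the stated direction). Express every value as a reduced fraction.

Apply edit: d2 := 7/2
  d5 = d3/5 = 19/5
  d6 = d3*4 = 76
  d7 = d4 - d1*2 + d5/3 = -41/15
  d8 = d3/2 = 19/2
  d9 = d2*4 + 1 = 15
  d10 = d6*5 = 380
  d11 = d6*3 = 228
  d12 = d10/3 + d7 + d9 = 2084/15
Walk from origin (0, 0):
  seg 1: left by d4 = 4 → (-4, 0)
  seg 2: down by d1 = 4 → (-4, -4)
  seg 3: right by d7 = -41/15 → (-101/15, -4)
  seg 4: up by d7 = -41/15 → (-101/15, -101/15)
  seg 5: right by d5 = 19/5 → (-44/15, -101/15)

d5 = 19/5
d6 = 76
d7 = -41/15
d8 = 19/2
d9 = 15
d10 = 380
d11 = 228
d12 = 2084/15
endpoint = (-44/15, -101/15)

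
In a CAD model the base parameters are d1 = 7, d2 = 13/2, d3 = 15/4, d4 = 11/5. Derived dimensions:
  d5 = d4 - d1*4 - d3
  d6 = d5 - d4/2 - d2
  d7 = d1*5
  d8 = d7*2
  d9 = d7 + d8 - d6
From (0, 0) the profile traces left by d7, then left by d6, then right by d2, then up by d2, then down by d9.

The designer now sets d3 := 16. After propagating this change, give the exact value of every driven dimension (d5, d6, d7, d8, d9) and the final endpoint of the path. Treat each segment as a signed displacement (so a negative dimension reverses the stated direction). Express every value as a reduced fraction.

d5 = -209/5
d6 = -247/5
d7 = 35
d8 = 70
d9 = 772/5
endpoint = (209/10, -1479/10)

Apply edit: d3 := 16
  d5 = d4 - d1*4 - d3 = -209/5
  d6 = d5 - d4/2 - d2 = -247/5
  d7 = d1*5 = 35
  d8 = d7*2 = 70
  d9 = d7 + d8 - d6 = 772/5
Walk from origin (0, 0):
  seg 1: left by d7 = 35 → (-35, 0)
  seg 2: left by d6 = -247/5 → (72/5, 0)
  seg 3: right by d2 = 13/2 → (209/10, 0)
  seg 4: up by d2 = 13/2 → (209/10, 13/2)
  seg 5: down by d9 = 772/5 → (209/10, -1479/10)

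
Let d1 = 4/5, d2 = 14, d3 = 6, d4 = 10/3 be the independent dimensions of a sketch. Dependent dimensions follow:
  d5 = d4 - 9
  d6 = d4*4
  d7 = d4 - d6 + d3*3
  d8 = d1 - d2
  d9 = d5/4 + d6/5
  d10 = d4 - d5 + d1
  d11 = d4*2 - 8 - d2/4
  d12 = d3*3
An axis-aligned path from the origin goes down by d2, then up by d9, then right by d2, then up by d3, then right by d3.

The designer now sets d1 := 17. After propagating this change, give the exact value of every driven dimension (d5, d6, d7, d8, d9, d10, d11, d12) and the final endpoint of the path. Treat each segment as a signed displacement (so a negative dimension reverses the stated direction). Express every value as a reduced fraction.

Apply edit: d1 := 17
  d5 = d4 - 9 = -17/3
  d6 = d4*4 = 40/3
  d7 = d4 - d6 + d3*3 = 8
  d8 = d1 - d2 = 3
  d9 = d5/4 + d6/5 = 5/4
  d10 = d4 - d5 + d1 = 26
  d11 = d4*2 - 8 - d2/4 = -29/6
  d12 = d3*3 = 18
Walk from origin (0, 0):
  seg 1: down by d2 = 14 → (0, -14)
  seg 2: up by d9 = 5/4 → (0, -51/4)
  seg 3: right by d2 = 14 → (14, -51/4)
  seg 4: up by d3 = 6 → (14, -27/4)
  seg 5: right by d3 = 6 → (20, -27/4)

d5 = -17/3
d6 = 40/3
d7 = 8
d8 = 3
d9 = 5/4
d10 = 26
d11 = -29/6
d12 = 18
endpoint = (20, -27/4)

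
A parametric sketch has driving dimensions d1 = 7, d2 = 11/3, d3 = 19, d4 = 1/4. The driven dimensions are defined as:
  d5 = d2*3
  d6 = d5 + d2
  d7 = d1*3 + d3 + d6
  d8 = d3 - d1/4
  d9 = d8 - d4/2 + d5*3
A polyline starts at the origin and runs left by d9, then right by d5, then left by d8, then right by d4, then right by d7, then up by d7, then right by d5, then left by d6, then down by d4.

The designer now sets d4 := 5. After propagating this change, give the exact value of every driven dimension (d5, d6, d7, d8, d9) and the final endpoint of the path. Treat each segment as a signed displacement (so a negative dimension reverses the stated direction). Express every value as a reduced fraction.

d5 = 11
d6 = 44/3
d7 = 164/3
d8 = 69/4
d9 = 191/4
endpoint = (2, 149/3)

Apply edit: d4 := 5
  d5 = d2*3 = 11
  d6 = d5 + d2 = 44/3
  d7 = d1*3 + d3 + d6 = 164/3
  d8 = d3 - d1/4 = 69/4
  d9 = d8 - d4/2 + d5*3 = 191/4
Walk from origin (0, 0):
  seg 1: left by d9 = 191/4 → (-191/4, 0)
  seg 2: right by d5 = 11 → (-147/4, 0)
  seg 3: left by d8 = 69/4 → (-54, 0)
  seg 4: right by d4 = 5 → (-49, 0)
  seg 5: right by d7 = 164/3 → (17/3, 0)
  seg 6: up by d7 = 164/3 → (17/3, 164/3)
  seg 7: right by d5 = 11 → (50/3, 164/3)
  seg 8: left by d6 = 44/3 → (2, 164/3)
  seg 9: down by d4 = 5 → (2, 149/3)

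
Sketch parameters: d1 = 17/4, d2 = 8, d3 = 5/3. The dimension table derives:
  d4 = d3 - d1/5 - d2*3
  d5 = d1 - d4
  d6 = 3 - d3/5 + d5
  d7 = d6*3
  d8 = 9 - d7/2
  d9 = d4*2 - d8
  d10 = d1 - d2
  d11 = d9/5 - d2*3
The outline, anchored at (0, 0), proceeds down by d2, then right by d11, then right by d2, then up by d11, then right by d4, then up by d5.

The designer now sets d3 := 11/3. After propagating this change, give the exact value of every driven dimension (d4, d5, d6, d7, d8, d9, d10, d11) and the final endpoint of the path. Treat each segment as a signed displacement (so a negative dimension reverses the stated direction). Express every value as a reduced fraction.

d4 = -1271/60
d5 = 763/30
d6 = 277/10
d7 = 831/10
d8 = -651/20
d9 = -589/60
d10 = -15/4
d11 = -7789/300
endpoint = (-2936/75, -853/100)

Apply edit: d3 := 11/3
  d4 = d3 - d1/5 - d2*3 = -1271/60
  d5 = d1 - d4 = 763/30
  d6 = 3 - d3/5 + d5 = 277/10
  d7 = d6*3 = 831/10
  d8 = 9 - d7/2 = -651/20
  d9 = d4*2 - d8 = -589/60
  d10 = d1 - d2 = -15/4
  d11 = d9/5 - d2*3 = -7789/300
Walk from origin (0, 0):
  seg 1: down by d2 = 8 → (0, -8)
  seg 2: right by d11 = -7789/300 → (-7789/300, -8)
  seg 3: right by d2 = 8 → (-5389/300, -8)
  seg 4: up by d11 = -7789/300 → (-5389/300, -10189/300)
  seg 5: right by d4 = -1271/60 → (-2936/75, -10189/300)
  seg 6: up by d5 = 763/30 → (-2936/75, -853/100)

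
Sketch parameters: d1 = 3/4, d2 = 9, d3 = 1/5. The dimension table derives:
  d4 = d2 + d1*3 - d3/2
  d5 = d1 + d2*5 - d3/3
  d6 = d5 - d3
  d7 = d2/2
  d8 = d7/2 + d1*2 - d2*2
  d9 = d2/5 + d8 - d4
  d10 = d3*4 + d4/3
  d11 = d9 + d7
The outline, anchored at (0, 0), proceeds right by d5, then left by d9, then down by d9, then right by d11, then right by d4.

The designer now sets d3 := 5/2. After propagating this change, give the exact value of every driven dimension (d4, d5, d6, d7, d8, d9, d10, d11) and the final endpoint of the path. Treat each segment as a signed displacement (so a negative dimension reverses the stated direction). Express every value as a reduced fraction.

d4 = 10
d5 = 539/12
d6 = 509/12
d7 = 9/2
d8 = -57/4
d9 = -449/20
d10 = 40/3
d11 = -359/20
endpoint = (713/12, 449/20)

Apply edit: d3 := 5/2
  d4 = d2 + d1*3 - d3/2 = 10
  d5 = d1 + d2*5 - d3/3 = 539/12
  d6 = d5 - d3 = 509/12
  d7 = d2/2 = 9/2
  d8 = d7/2 + d1*2 - d2*2 = -57/4
  d9 = d2/5 + d8 - d4 = -449/20
  d10 = d3*4 + d4/3 = 40/3
  d11 = d9 + d7 = -359/20
Walk from origin (0, 0):
  seg 1: right by d5 = 539/12 → (539/12, 0)
  seg 2: left by d9 = -449/20 → (2021/30, 0)
  seg 3: down by d9 = -449/20 → (2021/30, 449/20)
  seg 4: right by d11 = -359/20 → (593/12, 449/20)
  seg 5: right by d4 = 10 → (713/12, 449/20)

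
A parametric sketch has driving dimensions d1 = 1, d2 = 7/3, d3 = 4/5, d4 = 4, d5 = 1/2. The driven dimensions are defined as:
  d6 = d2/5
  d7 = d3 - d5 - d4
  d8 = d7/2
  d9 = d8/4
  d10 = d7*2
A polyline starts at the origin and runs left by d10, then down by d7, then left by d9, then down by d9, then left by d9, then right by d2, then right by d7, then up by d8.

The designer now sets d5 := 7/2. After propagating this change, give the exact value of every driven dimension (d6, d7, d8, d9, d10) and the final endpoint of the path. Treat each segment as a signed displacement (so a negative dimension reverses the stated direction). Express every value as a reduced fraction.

d6 = 7/15
d7 = -67/10
d8 = -67/20
d9 = -67/80
d10 = -67/5
endpoint = (257/24, 67/16)

Apply edit: d5 := 7/2
  d6 = d2/5 = 7/15
  d7 = d3 - d5 - d4 = -67/10
  d8 = d7/2 = -67/20
  d9 = d8/4 = -67/80
  d10 = d7*2 = -67/5
Walk from origin (0, 0):
  seg 1: left by d10 = -67/5 → (67/5, 0)
  seg 2: down by d7 = -67/10 → (67/5, 67/10)
  seg 3: left by d9 = -67/80 → (1139/80, 67/10)
  seg 4: down by d9 = -67/80 → (1139/80, 603/80)
  seg 5: left by d9 = -67/80 → (603/40, 603/80)
  seg 6: right by d2 = 7/3 → (2089/120, 603/80)
  seg 7: right by d7 = -67/10 → (257/24, 603/80)
  seg 8: up by d8 = -67/20 → (257/24, 67/16)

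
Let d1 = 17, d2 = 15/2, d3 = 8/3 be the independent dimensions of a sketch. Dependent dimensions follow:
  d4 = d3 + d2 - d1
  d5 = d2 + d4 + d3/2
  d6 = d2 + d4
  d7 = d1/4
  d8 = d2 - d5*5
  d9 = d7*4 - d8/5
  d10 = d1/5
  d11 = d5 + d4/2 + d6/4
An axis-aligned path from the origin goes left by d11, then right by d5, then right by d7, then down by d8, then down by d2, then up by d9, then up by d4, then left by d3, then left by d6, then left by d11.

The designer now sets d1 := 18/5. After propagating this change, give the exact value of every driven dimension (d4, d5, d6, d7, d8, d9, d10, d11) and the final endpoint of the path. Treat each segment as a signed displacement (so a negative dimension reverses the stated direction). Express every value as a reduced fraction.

Apply edit: d1 := 18/5
  d4 = d3 + d2 - d1 = 197/30
  d5 = d2 + d4 + d3/2 = 77/5
  d6 = d2 + d4 = 211/15
  d7 = d1/4 = 9/10
  d8 = d2 - d5*5 = -139/2
  d9 = d7*4 - d8/5 = 35/2
  d10 = d1/5 = 18/25
  d11 = d5 + d4/2 + d6/4 = 111/5
Walk from origin (0, 0):
  seg 1: left by d11 = 111/5 → (-111/5, 0)
  seg 2: right by d5 = 77/5 → (-34/5, 0)
  seg 3: right by d7 = 9/10 → (-59/10, 0)
  seg 4: down by d8 = -139/2 → (-59/10, 139/2)
  seg 5: down by d2 = 15/2 → (-59/10, 62)
  seg 6: up by d9 = 35/2 → (-59/10, 159/2)
  seg 7: up by d4 = 197/30 → (-59/10, 1291/15)
  seg 8: left by d3 = 8/3 → (-257/30, 1291/15)
  seg 9: left by d6 = 211/15 → (-679/30, 1291/15)
  seg 10: left by d11 = 111/5 → (-269/6, 1291/15)

d4 = 197/30
d5 = 77/5
d6 = 211/15
d7 = 9/10
d8 = -139/2
d9 = 35/2
d10 = 18/25
d11 = 111/5
endpoint = (-269/6, 1291/15)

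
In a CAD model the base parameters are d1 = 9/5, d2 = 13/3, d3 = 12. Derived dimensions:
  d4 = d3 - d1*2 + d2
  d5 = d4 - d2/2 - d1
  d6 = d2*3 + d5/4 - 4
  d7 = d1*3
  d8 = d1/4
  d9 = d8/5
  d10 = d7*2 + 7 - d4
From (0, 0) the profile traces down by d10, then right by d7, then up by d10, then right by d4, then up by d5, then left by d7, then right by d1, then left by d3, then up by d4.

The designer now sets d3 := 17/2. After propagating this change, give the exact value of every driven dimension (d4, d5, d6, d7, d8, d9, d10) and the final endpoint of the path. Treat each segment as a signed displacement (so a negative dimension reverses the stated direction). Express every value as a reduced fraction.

Apply edit: d3 := 17/2
  d4 = d3 - d1*2 + d2 = 277/30
  d5 = d4 - d2/2 - d1 = 79/15
  d6 = d2*3 + d5/4 - 4 = 619/60
  d7 = d1*3 = 27/5
  d8 = d1/4 = 9/20
  d9 = d8/5 = 9/100
  d10 = d7*2 + 7 - d4 = 257/30
Walk from origin (0, 0):
  seg 1: down by d10 = 257/30 → (0, -257/30)
  seg 2: right by d7 = 27/5 → (27/5, -257/30)
  seg 3: up by d10 = 257/30 → (27/5, 0)
  seg 4: right by d4 = 277/30 → (439/30, 0)
  seg 5: up by d5 = 79/15 → (439/30, 79/15)
  seg 6: left by d7 = 27/5 → (277/30, 79/15)
  seg 7: right by d1 = 9/5 → (331/30, 79/15)
  seg 8: left by d3 = 17/2 → (38/15, 79/15)
  seg 9: up by d4 = 277/30 → (38/15, 29/2)

d4 = 277/30
d5 = 79/15
d6 = 619/60
d7 = 27/5
d8 = 9/20
d9 = 9/100
d10 = 257/30
endpoint = (38/15, 29/2)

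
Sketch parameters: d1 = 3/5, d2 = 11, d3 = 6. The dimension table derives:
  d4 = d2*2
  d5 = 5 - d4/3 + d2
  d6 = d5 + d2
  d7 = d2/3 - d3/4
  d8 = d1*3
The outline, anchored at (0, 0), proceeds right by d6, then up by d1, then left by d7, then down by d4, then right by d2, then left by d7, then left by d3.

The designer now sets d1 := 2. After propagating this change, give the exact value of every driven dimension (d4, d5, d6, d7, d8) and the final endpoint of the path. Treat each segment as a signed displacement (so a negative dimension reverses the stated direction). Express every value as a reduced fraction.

d4 = 22
d5 = 26/3
d6 = 59/3
d7 = 13/6
d8 = 6
endpoint = (61/3, -20)

Apply edit: d1 := 2
  d4 = d2*2 = 22
  d5 = 5 - d4/3 + d2 = 26/3
  d6 = d5 + d2 = 59/3
  d7 = d2/3 - d3/4 = 13/6
  d8 = d1*3 = 6
Walk from origin (0, 0):
  seg 1: right by d6 = 59/3 → (59/3, 0)
  seg 2: up by d1 = 2 → (59/3, 2)
  seg 3: left by d7 = 13/6 → (35/2, 2)
  seg 4: down by d4 = 22 → (35/2, -20)
  seg 5: right by d2 = 11 → (57/2, -20)
  seg 6: left by d7 = 13/6 → (79/3, -20)
  seg 7: left by d3 = 6 → (61/3, -20)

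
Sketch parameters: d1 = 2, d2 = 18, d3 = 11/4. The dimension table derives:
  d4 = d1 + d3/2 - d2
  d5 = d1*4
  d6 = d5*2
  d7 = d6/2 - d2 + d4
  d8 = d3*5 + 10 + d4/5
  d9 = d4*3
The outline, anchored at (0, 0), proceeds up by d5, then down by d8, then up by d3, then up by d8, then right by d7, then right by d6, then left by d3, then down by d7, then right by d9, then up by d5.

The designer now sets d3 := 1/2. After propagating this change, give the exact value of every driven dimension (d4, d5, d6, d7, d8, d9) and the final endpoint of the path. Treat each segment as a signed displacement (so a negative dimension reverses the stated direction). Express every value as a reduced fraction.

Apply edit: d3 := 1/2
  d4 = d1 + d3/2 - d2 = -63/4
  d5 = d1*4 = 8
  d6 = d5*2 = 16
  d7 = d6/2 - d2 + d4 = -103/4
  d8 = d3*5 + 10 + d4/5 = 187/20
  d9 = d4*3 = -189/4
Walk from origin (0, 0):
  seg 1: up by d5 = 8 → (0, 8)
  seg 2: down by d8 = 187/20 → (0, -27/20)
  seg 3: up by d3 = 1/2 → (0, -17/20)
  seg 4: up by d8 = 187/20 → (0, 17/2)
  seg 5: right by d7 = -103/4 → (-103/4, 17/2)
  seg 6: right by d6 = 16 → (-39/4, 17/2)
  seg 7: left by d3 = 1/2 → (-41/4, 17/2)
  seg 8: down by d7 = -103/4 → (-41/4, 137/4)
  seg 9: right by d9 = -189/4 → (-115/2, 137/4)
  seg 10: up by d5 = 8 → (-115/2, 169/4)

d4 = -63/4
d5 = 8
d6 = 16
d7 = -103/4
d8 = 187/20
d9 = -189/4
endpoint = (-115/2, 169/4)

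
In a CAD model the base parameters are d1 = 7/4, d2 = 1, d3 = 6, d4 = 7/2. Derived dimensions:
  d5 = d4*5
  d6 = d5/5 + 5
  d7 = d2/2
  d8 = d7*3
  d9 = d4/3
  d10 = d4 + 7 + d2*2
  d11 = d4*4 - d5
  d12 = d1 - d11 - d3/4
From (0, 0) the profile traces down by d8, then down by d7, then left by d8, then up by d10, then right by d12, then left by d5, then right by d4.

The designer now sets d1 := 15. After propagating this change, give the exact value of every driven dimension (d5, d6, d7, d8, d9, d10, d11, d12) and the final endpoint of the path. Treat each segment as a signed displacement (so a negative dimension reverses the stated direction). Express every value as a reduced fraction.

d5 = 35/2
d6 = 17/2
d7 = 1/2
d8 = 3/2
d9 = 7/6
d10 = 25/2
d11 = -7/2
d12 = 17
endpoint = (3/2, 21/2)

Apply edit: d1 := 15
  d5 = d4*5 = 35/2
  d6 = d5/5 + 5 = 17/2
  d7 = d2/2 = 1/2
  d8 = d7*3 = 3/2
  d9 = d4/3 = 7/6
  d10 = d4 + 7 + d2*2 = 25/2
  d11 = d4*4 - d5 = -7/2
  d12 = d1 - d11 - d3/4 = 17
Walk from origin (0, 0):
  seg 1: down by d8 = 3/2 → (0, -3/2)
  seg 2: down by d7 = 1/2 → (0, -2)
  seg 3: left by d8 = 3/2 → (-3/2, -2)
  seg 4: up by d10 = 25/2 → (-3/2, 21/2)
  seg 5: right by d12 = 17 → (31/2, 21/2)
  seg 6: left by d5 = 35/2 → (-2, 21/2)
  seg 7: right by d4 = 7/2 → (3/2, 21/2)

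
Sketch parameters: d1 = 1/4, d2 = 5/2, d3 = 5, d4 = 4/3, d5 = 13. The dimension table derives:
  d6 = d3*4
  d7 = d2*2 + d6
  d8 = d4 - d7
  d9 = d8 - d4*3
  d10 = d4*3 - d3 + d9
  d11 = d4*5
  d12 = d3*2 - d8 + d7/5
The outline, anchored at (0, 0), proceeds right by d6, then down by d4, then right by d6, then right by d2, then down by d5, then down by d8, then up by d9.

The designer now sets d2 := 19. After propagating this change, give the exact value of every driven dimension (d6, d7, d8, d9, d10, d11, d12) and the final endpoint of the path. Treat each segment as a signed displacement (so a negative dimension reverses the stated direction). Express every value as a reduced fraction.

d6 = 20
d7 = 58
d8 = -170/3
d9 = -182/3
d10 = -185/3
d11 = 20/3
d12 = 1174/15
endpoint = (59, -55/3)

Apply edit: d2 := 19
  d6 = d3*4 = 20
  d7 = d2*2 + d6 = 58
  d8 = d4 - d7 = -170/3
  d9 = d8 - d4*3 = -182/3
  d10 = d4*3 - d3 + d9 = -185/3
  d11 = d4*5 = 20/3
  d12 = d3*2 - d8 + d7/5 = 1174/15
Walk from origin (0, 0):
  seg 1: right by d6 = 20 → (20, 0)
  seg 2: down by d4 = 4/3 → (20, -4/3)
  seg 3: right by d6 = 20 → (40, -4/3)
  seg 4: right by d2 = 19 → (59, -4/3)
  seg 5: down by d5 = 13 → (59, -43/3)
  seg 6: down by d8 = -170/3 → (59, 127/3)
  seg 7: up by d9 = -182/3 → (59, -55/3)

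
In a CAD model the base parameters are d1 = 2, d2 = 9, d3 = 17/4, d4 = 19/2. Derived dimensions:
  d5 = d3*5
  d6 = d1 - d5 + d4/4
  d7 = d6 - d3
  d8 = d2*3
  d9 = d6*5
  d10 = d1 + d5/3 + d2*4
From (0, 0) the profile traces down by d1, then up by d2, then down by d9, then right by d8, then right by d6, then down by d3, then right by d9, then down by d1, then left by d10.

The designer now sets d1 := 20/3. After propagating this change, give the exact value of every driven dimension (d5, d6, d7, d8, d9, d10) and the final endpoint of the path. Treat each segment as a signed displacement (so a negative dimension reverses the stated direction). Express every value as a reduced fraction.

Apply edit: d1 := 20/3
  d5 = d3*5 = 85/4
  d6 = d1 - d5 + d4/4 = -293/24
  d7 = d6 - d3 = -395/24
  d8 = d2*3 = 27
  d9 = d6*5 = -1465/24
  d10 = d1 + d5/3 + d2*4 = 199/4
Walk from origin (0, 0):
  seg 1: down by d1 = 20/3 → (0, -20/3)
  seg 2: up by d2 = 9 → (0, 7/3)
  seg 3: down by d9 = -1465/24 → (0, 507/8)
  seg 4: right by d8 = 27 → (27, 507/8)
  seg 5: right by d6 = -293/24 → (355/24, 507/8)
  seg 6: down by d3 = 17/4 → (355/24, 473/8)
  seg 7: right by d9 = -1465/24 → (-185/4, 473/8)
  seg 8: down by d1 = 20/3 → (-185/4, 1259/24)
  seg 9: left by d10 = 199/4 → (-96, 1259/24)

d5 = 85/4
d6 = -293/24
d7 = -395/24
d8 = 27
d9 = -1465/24
d10 = 199/4
endpoint = (-96, 1259/24)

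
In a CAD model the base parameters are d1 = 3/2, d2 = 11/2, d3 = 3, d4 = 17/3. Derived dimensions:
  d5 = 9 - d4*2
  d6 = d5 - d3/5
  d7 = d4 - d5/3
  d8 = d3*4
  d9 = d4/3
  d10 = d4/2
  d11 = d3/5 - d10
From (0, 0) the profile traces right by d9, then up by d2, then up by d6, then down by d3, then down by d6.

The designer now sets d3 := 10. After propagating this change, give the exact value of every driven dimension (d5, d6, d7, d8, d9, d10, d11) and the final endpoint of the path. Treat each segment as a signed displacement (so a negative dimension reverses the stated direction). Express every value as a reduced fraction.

Apply edit: d3 := 10
  d5 = 9 - d4*2 = -7/3
  d6 = d5 - d3/5 = -13/3
  d7 = d4 - d5/3 = 58/9
  d8 = d3*4 = 40
  d9 = d4/3 = 17/9
  d10 = d4/2 = 17/6
  d11 = d3/5 - d10 = -5/6
Walk from origin (0, 0):
  seg 1: right by d9 = 17/9 → (17/9, 0)
  seg 2: up by d2 = 11/2 → (17/9, 11/2)
  seg 3: up by d6 = -13/3 → (17/9, 7/6)
  seg 4: down by d3 = 10 → (17/9, -53/6)
  seg 5: down by d6 = -13/3 → (17/9, -9/2)

d5 = -7/3
d6 = -13/3
d7 = 58/9
d8 = 40
d9 = 17/9
d10 = 17/6
d11 = -5/6
endpoint = (17/9, -9/2)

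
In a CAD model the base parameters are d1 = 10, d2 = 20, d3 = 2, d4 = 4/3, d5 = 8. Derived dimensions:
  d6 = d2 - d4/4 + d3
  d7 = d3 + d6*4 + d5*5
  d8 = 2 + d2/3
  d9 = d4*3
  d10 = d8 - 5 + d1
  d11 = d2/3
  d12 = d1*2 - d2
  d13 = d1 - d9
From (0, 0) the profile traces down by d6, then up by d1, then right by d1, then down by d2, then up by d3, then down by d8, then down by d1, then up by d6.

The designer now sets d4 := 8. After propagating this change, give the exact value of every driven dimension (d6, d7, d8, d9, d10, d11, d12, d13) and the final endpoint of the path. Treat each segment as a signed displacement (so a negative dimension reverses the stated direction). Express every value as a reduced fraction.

Apply edit: d4 := 8
  d6 = d2 - d4/4 + d3 = 20
  d7 = d3 + d6*4 + d5*5 = 122
  d8 = 2 + d2/3 = 26/3
  d9 = d4*3 = 24
  d10 = d8 - 5 + d1 = 41/3
  d11 = d2/3 = 20/3
  d12 = d1*2 - d2 = 0
  d13 = d1 - d9 = -14
Walk from origin (0, 0):
  seg 1: down by d6 = 20 → (0, -20)
  seg 2: up by d1 = 10 → (0, -10)
  seg 3: right by d1 = 10 → (10, -10)
  seg 4: down by d2 = 20 → (10, -30)
  seg 5: up by d3 = 2 → (10, -28)
  seg 6: down by d8 = 26/3 → (10, -110/3)
  seg 7: down by d1 = 10 → (10, -140/3)
  seg 8: up by d6 = 20 → (10, -80/3)

d6 = 20
d7 = 122
d8 = 26/3
d9 = 24
d10 = 41/3
d11 = 20/3
d12 = 0
d13 = -14
endpoint = (10, -80/3)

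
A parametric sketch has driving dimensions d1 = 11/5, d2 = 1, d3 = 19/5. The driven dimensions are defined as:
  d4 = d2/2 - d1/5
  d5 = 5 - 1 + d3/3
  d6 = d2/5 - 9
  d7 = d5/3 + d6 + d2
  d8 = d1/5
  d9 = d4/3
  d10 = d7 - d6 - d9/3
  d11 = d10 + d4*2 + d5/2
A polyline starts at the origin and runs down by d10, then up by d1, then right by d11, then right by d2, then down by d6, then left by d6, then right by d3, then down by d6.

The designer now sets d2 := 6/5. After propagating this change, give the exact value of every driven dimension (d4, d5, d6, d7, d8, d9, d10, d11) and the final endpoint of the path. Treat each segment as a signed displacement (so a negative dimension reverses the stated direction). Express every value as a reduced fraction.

Apply edit: d2 := 6/5
  d4 = d2/2 - d1/5 = 4/25
  d5 = 5 - 1 + d3/3 = 79/15
  d6 = d2/5 - 9 = -219/25
  d7 = d5/3 + d6 + d2 = -1306/225
  d8 = d1/5 = 11/25
  d9 = d4/3 = 4/75
  d10 = d7 - d6 - d9/3 = 661/225
  d11 = d10 + d4*2 + d5/2 = 2651/450
Walk from origin (0, 0):
  seg 1: down by d10 = 661/225 → (0, -661/225)
  seg 2: up by d1 = 11/5 → (0, -166/225)
  seg 3: right by d11 = 2651/450 → (2651/450, -166/225)
  seg 4: right by d2 = 6/5 → (3191/450, -166/225)
  seg 5: down by d6 = -219/25 → (3191/450, 361/45)
  seg 6: left by d6 = -219/25 → (7133/450, 361/45)
  seg 7: right by d3 = 19/5 → (8843/450, 361/45)
  seg 8: down by d6 = -219/25 → (8843/450, 3776/225)

d4 = 4/25
d5 = 79/15
d6 = -219/25
d7 = -1306/225
d8 = 11/25
d9 = 4/75
d10 = 661/225
d11 = 2651/450
endpoint = (8843/450, 3776/225)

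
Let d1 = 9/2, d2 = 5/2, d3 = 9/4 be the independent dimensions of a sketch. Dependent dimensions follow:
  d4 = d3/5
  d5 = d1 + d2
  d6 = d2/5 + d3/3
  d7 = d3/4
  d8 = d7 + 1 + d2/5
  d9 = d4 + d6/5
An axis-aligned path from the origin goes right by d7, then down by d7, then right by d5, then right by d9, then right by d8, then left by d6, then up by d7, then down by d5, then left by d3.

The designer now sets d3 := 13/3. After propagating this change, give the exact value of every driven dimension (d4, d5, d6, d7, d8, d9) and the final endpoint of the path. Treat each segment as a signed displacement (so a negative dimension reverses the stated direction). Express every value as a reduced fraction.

d4 = 13/15
d5 = 7
d6 = 35/18
d7 = 13/12
d8 = 31/12
d9 = 113/90
endpoint = (254/45, -7)

Apply edit: d3 := 13/3
  d4 = d3/5 = 13/15
  d5 = d1 + d2 = 7
  d6 = d2/5 + d3/3 = 35/18
  d7 = d3/4 = 13/12
  d8 = d7 + 1 + d2/5 = 31/12
  d9 = d4 + d6/5 = 113/90
Walk from origin (0, 0):
  seg 1: right by d7 = 13/12 → (13/12, 0)
  seg 2: down by d7 = 13/12 → (13/12, -13/12)
  seg 3: right by d5 = 7 → (97/12, -13/12)
  seg 4: right by d9 = 113/90 → (1681/180, -13/12)
  seg 5: right by d8 = 31/12 → (1073/90, -13/12)
  seg 6: left by d6 = 35/18 → (449/45, -13/12)
  seg 7: up by d7 = 13/12 → (449/45, 0)
  seg 8: down by d5 = 7 → (449/45, -7)
  seg 9: left by d3 = 13/3 → (254/45, -7)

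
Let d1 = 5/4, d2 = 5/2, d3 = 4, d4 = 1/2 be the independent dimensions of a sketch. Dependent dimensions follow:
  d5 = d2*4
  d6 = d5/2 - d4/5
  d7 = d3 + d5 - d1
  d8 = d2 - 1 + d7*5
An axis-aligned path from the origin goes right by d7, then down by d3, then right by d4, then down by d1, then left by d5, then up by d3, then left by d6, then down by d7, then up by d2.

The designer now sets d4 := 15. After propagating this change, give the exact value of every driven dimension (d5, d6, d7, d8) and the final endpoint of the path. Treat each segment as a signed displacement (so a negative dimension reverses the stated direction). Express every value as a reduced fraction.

Apply edit: d4 := 15
  d5 = d2*4 = 10
  d6 = d5/2 - d4/5 = 2
  d7 = d3 + d5 - d1 = 51/4
  d8 = d2 - 1 + d7*5 = 261/4
Walk from origin (0, 0):
  seg 1: right by d7 = 51/4 → (51/4, 0)
  seg 2: down by d3 = 4 → (51/4, -4)
  seg 3: right by d4 = 15 → (111/4, -4)
  seg 4: down by d1 = 5/4 → (111/4, -21/4)
  seg 5: left by d5 = 10 → (71/4, -21/4)
  seg 6: up by d3 = 4 → (71/4, -5/4)
  seg 7: left by d6 = 2 → (63/4, -5/4)
  seg 8: down by d7 = 51/4 → (63/4, -14)
  seg 9: up by d2 = 5/2 → (63/4, -23/2)

d5 = 10
d6 = 2
d7 = 51/4
d8 = 261/4
endpoint = (63/4, -23/2)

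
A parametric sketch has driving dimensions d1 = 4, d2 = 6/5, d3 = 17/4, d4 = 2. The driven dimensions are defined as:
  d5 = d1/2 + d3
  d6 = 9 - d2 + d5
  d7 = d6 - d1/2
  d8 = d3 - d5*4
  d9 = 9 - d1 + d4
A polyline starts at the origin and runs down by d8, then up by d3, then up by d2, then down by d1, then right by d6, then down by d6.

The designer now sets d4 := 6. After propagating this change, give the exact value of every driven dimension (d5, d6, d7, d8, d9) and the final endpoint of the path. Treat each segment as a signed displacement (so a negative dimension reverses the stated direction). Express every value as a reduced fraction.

Apply edit: d4 := 6
  d5 = d1/2 + d3 = 25/4
  d6 = 9 - d2 + d5 = 281/20
  d7 = d6 - d1/2 = 241/20
  d8 = d3 - d5*4 = -83/4
  d9 = 9 - d1 + d4 = 11
Walk from origin (0, 0):
  seg 1: down by d8 = -83/4 → (0, 83/4)
  seg 2: up by d3 = 17/4 → (0, 25)
  seg 3: up by d2 = 6/5 → (0, 131/5)
  seg 4: down by d1 = 4 → (0, 111/5)
  seg 5: right by d6 = 281/20 → (281/20, 111/5)
  seg 6: down by d6 = 281/20 → (281/20, 163/20)

d5 = 25/4
d6 = 281/20
d7 = 241/20
d8 = -83/4
d9 = 11
endpoint = (281/20, 163/20)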